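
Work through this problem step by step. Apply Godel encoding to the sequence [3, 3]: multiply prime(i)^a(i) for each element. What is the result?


Encode each element as an exponent of the corresponding prime:
  2^3 = 8
  3^3 = 27
Product = 8 * 27 = 216

216


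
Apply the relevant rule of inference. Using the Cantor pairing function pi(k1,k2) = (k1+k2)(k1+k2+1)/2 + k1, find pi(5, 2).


k1 + k2 = 7
(k1+k2)(k1+k2+1)/2 = 7 * 8 / 2 = 28
pi = 28 + 5 = 33

33


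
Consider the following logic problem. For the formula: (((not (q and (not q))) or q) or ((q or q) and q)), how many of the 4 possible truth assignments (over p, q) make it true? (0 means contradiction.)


Check all 4 assignments:
p=0, q=0: 1
p=0, q=1: 1
p=1, q=0: 1
p=1, q=1: 1
Count of True = 4

4


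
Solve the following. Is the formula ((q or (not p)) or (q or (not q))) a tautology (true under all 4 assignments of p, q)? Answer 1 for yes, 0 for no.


Check all 4 assignments:
p=0, q=0: 1
p=0, q=1: 1
p=1, q=0: 1
p=1, q=1: 1
Satisfying count = 4/4.
Tautology iff count = 4: yes.

1


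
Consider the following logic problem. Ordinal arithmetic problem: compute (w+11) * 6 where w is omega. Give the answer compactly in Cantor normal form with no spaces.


Compute (w+11) * 6.
Ordinal * is associative and left-distributive over +, but NOT commutative; for finite n>1, n*w = w but w*n stays w*n.
(w+11) * 6 = (w+11) repeated 6 times. Each intermediate +11 is absorbed by the following w; only the last survives: w*6+11.
Result = w*6+11

w*6+11


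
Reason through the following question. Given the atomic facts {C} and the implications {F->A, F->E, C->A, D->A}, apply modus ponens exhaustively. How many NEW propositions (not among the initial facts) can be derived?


Initial facts: {C}
Apply modus ponens to closure:
  C and C->A  =>  A
Final known: {A, C}
New propositions: {A}
Count = 1

1


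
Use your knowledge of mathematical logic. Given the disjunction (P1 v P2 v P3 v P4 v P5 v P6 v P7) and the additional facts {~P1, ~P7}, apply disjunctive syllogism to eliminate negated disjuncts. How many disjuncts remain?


Original disjuncts (7): P1, P2, P3, P4, P5, P6, P7
Negated (eliminate): ~P1, ~P7
Remaining disjuncts: P2, P3, P4, P5, P6
Count = 7 - 2 = 5

5


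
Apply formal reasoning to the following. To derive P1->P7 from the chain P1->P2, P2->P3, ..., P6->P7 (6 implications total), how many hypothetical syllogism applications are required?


With 6 implications in a chain connecting 7 propositions:
P1->P2, P2->P3, ..., P6->P7
Steps needed = (number of implications) - 1 = 6 - 1 = 5

5


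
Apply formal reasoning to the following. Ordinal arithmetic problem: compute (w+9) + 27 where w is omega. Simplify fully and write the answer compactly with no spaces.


Compute (w+9) + 27.
Ordinal + is associative but NOT commutative; for finite n>0, n + w = w but w + n stays w+n.
By associativity: (w+9) + 27 = w + (9+27) = w+36.
Result = w+36

w+36


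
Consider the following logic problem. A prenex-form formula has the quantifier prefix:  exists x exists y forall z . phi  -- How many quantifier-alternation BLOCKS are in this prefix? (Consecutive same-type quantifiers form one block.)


Quantifier-type sequence: E E A  (A=forall, E=exists)
Group into maximal same-type runs:
  Ex2 | Ax1
Number of blocks = 2

2


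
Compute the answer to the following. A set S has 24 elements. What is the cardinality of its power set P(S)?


The power set of a set with n elements has 2^n elements.
|P(S)| = 2^24 = 16777216

16777216


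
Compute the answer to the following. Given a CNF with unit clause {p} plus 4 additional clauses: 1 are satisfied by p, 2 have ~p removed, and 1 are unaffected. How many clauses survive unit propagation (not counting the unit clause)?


Satisfied (removed): 1
Shortened (remain): 2
Unchanged (remain): 1
Remaining = 2 + 1 = 3

3


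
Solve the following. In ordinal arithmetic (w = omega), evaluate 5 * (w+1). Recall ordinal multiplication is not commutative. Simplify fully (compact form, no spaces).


Compute 5 * (w+1).
Ordinal * is associative and left-distributive over +, but NOT commutative; for finite n>1, n*w = w but w*n stays w*n.
By left-distributivity: 5 * (w+1) = 5*w + 5*1 = w + 5 = w+5.
Result = w+5

w+5


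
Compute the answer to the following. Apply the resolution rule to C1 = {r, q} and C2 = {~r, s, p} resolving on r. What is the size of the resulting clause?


Remove r from C1 and ~r from C2.
C1 remainder: {q}
C2 remainder: {s, p}
Union (resolvent): {p, q, s}
Resolvent has 3 literal(s).

3


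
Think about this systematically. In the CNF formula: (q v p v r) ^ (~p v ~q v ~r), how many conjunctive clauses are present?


A CNF formula is a conjunction of clauses.
Clauses are separated by ^.
Counting the conjuncts: 2 clauses.

2


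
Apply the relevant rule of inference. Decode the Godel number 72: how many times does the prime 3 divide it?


Factorize 72 by dividing by 3 repeatedly.
Division steps: 3 divides 72 exactly 2 time(s).
Exponent of 3 = 2

2


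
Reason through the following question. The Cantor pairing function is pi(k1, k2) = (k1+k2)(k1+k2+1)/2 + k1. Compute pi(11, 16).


k1 + k2 = 27
(k1+k2)(k1+k2+1)/2 = 27 * 28 / 2 = 378
pi = 378 + 11 = 389

389


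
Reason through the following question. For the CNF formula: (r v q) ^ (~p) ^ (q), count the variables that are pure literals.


Check each variable for pure literal status:
p: pure negative
q: pure positive
r: pure positive
Pure literal count = 3

3


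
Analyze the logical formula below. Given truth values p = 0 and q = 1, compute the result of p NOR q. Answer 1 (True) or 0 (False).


p = 0, q = 1
Operation: p NOR q
Evaluate: 0 NOR 1 = 0

0


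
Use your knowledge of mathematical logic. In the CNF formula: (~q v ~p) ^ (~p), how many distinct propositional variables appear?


Identify each variable that appears in the formula.
Variables found: p, q
Count = 2

2


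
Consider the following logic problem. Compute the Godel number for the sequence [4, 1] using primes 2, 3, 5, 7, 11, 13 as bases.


Encode each element as an exponent of the corresponding prime:
  2^4 = 16
  3^1 = 3
Product = 16 * 3 = 48

48


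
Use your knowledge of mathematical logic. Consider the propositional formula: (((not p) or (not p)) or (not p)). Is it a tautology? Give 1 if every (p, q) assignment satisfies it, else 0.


Check all 4 assignments:
p=0, q=0: 1
p=0, q=1: 1
p=1, q=0: 0
p=1, q=1: 0
Satisfying count = 2/4.
Tautology iff count = 4: no.

0


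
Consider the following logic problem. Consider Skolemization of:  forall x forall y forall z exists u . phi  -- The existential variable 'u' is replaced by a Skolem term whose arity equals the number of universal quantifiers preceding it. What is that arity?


Quantifier prefix: forall x forall y forall z exists u
'u' is existentially quantified at position 4.
Universal variables preceding it: x, y, z
Skolem function arity = 3

3


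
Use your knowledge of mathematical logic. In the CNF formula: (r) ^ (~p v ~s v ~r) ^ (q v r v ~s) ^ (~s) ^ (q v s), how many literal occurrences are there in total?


Counting literals in each clause:
Clause 1: 1 literal(s)
Clause 2: 3 literal(s)
Clause 3: 3 literal(s)
Clause 4: 1 literal(s)
Clause 5: 2 literal(s)
Total = 10

10


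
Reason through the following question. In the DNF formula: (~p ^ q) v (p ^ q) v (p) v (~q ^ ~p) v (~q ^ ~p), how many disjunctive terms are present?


A DNF formula is a disjunction of terms (conjunctions).
Terms are separated by v.
Counting the disjuncts: 5 terms.

5


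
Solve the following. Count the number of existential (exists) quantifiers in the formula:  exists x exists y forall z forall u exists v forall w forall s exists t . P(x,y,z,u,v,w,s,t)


Quantifier prefix: exists x exists y forall z forall u exists v forall w forall s exists t
Mark each quantifier type:
  E E U U E U U E
Universal count = 4, Existential count = 4
Asked for existential (exists) quantifiers: 4

4


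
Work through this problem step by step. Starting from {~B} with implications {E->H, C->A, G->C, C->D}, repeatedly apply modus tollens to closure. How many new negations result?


Initial negated facts: {~B}
Apply modus tollens to closure:
  (no implication fires)
Final negated: {~B}
New negations: {(none)}
Count = 0

0


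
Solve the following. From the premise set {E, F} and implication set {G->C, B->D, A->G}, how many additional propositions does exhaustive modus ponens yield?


Initial facts: {E, F}
Apply modus ponens to closure:
  (no implication fires)
Final known: {E, F}
New propositions: {(none)}
Count = 0

0


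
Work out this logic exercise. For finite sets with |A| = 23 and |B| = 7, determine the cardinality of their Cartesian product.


The Cartesian product A x B contains all ordered pairs (a, b).
|A x B| = |A| * |B| = 23 * 7 = 161

161


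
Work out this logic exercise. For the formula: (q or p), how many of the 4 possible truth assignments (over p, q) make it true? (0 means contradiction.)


Check all 4 assignments:
p=0, q=0: 0
p=0, q=1: 1
p=1, q=0: 1
p=1, q=1: 1
Count of True = 3

3


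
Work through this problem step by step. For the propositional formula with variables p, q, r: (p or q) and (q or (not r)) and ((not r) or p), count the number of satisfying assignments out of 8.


Evaluate all 8 assignments for p, q, r:
p=0, q=0, r=0: 0
p=0, q=0, r=1: 0
p=0, q=1, r=0: 1
p=0, q=1, r=1: 0
p=1, q=0, r=0: 1
p=1, q=0, r=1: 0
p=1, q=1, r=0: 1
p=1, q=1, r=1: 1
Satisfying count = 4

4


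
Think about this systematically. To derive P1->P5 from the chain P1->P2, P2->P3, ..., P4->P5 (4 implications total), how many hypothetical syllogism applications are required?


With 4 implications in a chain connecting 5 propositions:
P1->P2, P2->P3, ..., P4->P5
Steps needed = (number of implications) - 1 = 4 - 1 = 3

3


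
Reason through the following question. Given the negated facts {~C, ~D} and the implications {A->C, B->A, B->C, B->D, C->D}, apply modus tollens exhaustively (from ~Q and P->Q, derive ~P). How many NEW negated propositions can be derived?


Initial negated facts: {~C, ~D}
Apply modus tollens to closure:
  ~C and A->C  =>  ~A
  ~A and B->A  =>  ~B
Final negated: {~A, ~B, ~C, ~D}
New negations: {~A, ~B}
Count = 2

2


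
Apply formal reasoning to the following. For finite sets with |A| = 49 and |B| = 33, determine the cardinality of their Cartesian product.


The Cartesian product A x B contains all ordered pairs (a, b).
|A x B| = |A| * |B| = 49 * 33 = 1617

1617


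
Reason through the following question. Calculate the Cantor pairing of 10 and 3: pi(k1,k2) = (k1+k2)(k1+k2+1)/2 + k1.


k1 + k2 = 13
(k1+k2)(k1+k2+1)/2 = 13 * 14 / 2 = 91
pi = 91 + 10 = 101

101


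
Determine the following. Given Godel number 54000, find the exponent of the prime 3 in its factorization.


Factorize 54000 by dividing by 3 repeatedly.
Division steps: 3 divides 54000 exactly 3 time(s).
Exponent of 3 = 3

3


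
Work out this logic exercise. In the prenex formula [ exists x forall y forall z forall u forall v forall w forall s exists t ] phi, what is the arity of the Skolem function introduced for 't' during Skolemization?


Quantifier prefix: exists x forall y forall z forall u forall v forall w forall s exists t
't' is existentially quantified at position 8.
Universal variables preceding it: y, z, u, v, w, s
Skolem function arity = 6

6


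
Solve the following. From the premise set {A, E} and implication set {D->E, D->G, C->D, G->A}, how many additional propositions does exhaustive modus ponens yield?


Initial facts: {A, E}
Apply modus ponens to closure:
  (no implication fires)
Final known: {A, E}
New propositions: {(none)}
Count = 0

0


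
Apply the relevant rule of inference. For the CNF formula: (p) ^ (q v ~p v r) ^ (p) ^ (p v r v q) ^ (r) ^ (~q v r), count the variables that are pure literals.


Check each variable for pure literal status:
p: mixed (not pure)
q: mixed (not pure)
r: pure positive
Pure literal count = 1

1


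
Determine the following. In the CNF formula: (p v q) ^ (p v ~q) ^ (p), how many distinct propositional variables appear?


Identify each variable that appears in the formula.
Variables found: p, q
Count = 2

2


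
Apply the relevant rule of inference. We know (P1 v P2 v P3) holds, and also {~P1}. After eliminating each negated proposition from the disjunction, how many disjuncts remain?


Original disjuncts (3): P1, P2, P3
Negated (eliminate): ~P1
Remaining disjuncts: P2, P3
Count = 3 - 1 = 2

2


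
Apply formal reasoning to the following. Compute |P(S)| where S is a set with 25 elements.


The power set of a set with n elements has 2^n elements.
|P(S)| = 2^25 = 33554432

33554432


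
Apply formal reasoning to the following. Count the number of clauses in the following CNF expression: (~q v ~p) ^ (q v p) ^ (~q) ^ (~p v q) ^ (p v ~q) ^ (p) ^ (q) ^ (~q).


A CNF formula is a conjunction of clauses.
Clauses are separated by ^.
Counting the conjuncts: 8 clauses.

8


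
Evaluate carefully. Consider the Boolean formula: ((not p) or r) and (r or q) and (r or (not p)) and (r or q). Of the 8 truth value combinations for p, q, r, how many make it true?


Evaluate all 8 assignments for p, q, r:
p=0, q=0, r=0: 0
p=0, q=0, r=1: 1
p=0, q=1, r=0: 1
p=0, q=1, r=1: 1
p=1, q=0, r=0: 0
p=1, q=0, r=1: 1
p=1, q=1, r=0: 0
p=1, q=1, r=1: 1
Satisfying count = 5

5


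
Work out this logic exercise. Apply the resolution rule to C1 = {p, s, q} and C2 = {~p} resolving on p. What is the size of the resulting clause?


Remove p from C1 and ~p from C2.
C1 remainder: {s, q}
C2 remainder: {}
Union (resolvent): {q, s}
Resolvent has 2 literal(s).

2


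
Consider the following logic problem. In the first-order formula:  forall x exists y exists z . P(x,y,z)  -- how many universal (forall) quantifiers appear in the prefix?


Quantifier prefix: forall x exists y exists z
Mark each quantifier type:
  U E E
Universal count = 1, Existential count = 2
Asked for universal (forall) quantifiers: 1

1


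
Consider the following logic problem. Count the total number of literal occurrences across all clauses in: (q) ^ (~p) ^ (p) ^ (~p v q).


Counting literals in each clause:
Clause 1: 1 literal(s)
Clause 2: 1 literal(s)
Clause 3: 1 literal(s)
Clause 4: 2 literal(s)
Total = 5

5


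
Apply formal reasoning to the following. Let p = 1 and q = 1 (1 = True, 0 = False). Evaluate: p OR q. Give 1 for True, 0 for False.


p = 1, q = 1
Operation: p OR q
Evaluate: 1 OR 1 = 1

1


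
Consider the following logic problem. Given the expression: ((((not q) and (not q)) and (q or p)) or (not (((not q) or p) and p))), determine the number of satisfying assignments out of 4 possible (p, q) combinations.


Check all 4 assignments:
p=0, q=0: 1
p=0, q=1: 1
p=1, q=0: 1
p=1, q=1: 0
Count of True = 3

3


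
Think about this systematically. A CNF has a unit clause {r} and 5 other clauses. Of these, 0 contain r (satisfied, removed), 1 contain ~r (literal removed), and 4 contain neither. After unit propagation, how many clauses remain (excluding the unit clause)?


Satisfied (removed): 0
Shortened (remain): 1
Unchanged (remain): 4
Remaining = 1 + 4 = 5

5


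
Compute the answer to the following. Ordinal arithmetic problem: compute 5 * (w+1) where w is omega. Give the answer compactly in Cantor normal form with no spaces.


Compute 5 * (w+1).
Ordinal * is associative and left-distributive over +, but NOT commutative; for finite n>1, n*w = w but w*n stays w*n.
By left-distributivity: 5 * (w+1) = 5*w + 5*1 = w + 5 = w+5.
Result = w+5

w+5


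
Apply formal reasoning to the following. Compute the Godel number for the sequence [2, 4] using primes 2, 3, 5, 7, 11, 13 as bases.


Encode each element as an exponent of the corresponding prime:
  2^2 = 4
  3^4 = 81
Product = 4 * 81 = 324

324


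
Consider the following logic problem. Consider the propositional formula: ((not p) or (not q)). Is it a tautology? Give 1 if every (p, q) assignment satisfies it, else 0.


Check all 4 assignments:
p=0, q=0: 1
p=0, q=1: 1
p=1, q=0: 1
p=1, q=1: 0
Satisfying count = 3/4.
Tautology iff count = 4: no.

0


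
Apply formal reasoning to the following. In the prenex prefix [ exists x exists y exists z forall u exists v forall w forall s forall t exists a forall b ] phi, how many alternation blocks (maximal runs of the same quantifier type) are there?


Quantifier-type sequence: E E E A E A A A E A  (A=forall, E=exists)
Group into maximal same-type runs:
  Ex3 | Ax1 | Ex1 | Ax3 | Ex1 | Ax1
Number of blocks = 6

6


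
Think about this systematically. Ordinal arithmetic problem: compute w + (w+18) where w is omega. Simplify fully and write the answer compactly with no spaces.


Compute w + (w+18).
Ordinal + is associative but NOT commutative; for finite n>0, n + w = w but w + n stays w+n.
w + (w+18) = (w+w) + 18 = w*2+18.
Result = w*2+18

w*2+18


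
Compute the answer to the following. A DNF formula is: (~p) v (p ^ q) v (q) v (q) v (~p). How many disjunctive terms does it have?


A DNF formula is a disjunction of terms (conjunctions).
Terms are separated by v.
Counting the disjuncts: 5 terms.

5


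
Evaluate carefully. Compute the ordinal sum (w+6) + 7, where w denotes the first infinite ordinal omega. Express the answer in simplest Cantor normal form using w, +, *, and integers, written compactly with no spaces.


Compute (w+6) + 7.
Ordinal + is associative but NOT commutative; for finite n>0, n + w = w but w + n stays w+n.
By associativity: (w+6) + 7 = w + (6+7) = w+13.
Result = w+13

w+13


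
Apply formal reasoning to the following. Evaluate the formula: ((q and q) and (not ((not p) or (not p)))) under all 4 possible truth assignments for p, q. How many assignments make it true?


Check all 4 assignments:
p=0, q=0: 0
p=0, q=1: 0
p=1, q=0: 0
p=1, q=1: 1
Count of True = 1

1


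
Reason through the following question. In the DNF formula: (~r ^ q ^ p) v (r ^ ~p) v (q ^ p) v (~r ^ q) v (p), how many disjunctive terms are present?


A DNF formula is a disjunction of terms (conjunctions).
Terms are separated by v.
Counting the disjuncts: 5 terms.

5


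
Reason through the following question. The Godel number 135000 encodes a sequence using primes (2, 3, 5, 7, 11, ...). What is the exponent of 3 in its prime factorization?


Factorize 135000 by dividing by 3 repeatedly.
Division steps: 3 divides 135000 exactly 3 time(s).
Exponent of 3 = 3

3


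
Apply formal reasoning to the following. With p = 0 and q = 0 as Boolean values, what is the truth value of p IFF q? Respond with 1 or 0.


p = 0, q = 0
Operation: p IFF q
Evaluate: 0 IFF 0 = 1

1


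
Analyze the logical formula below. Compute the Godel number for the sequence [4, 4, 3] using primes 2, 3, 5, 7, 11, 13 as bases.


Encode each element as an exponent of the corresponding prime:
  2^4 = 16
  3^4 = 81
  5^3 = 125
Product = 16 * 81 * 125 = 162000

162000


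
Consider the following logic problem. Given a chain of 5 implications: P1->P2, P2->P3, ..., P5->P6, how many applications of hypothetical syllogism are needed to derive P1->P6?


With 5 implications in a chain connecting 6 propositions:
P1->P2, P2->P3, ..., P5->P6
Steps needed = (number of implications) - 1 = 5 - 1 = 4

4


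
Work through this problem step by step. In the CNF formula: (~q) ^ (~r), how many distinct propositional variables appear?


Identify each variable that appears in the formula.
Variables found: q, r
Count = 2

2


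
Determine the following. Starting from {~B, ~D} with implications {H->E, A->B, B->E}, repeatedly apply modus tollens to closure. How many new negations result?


Initial negated facts: {~B, ~D}
Apply modus tollens to closure:
  ~B and A->B  =>  ~A
Final negated: {~A, ~B, ~D}
New negations: {~A}
Count = 1

1


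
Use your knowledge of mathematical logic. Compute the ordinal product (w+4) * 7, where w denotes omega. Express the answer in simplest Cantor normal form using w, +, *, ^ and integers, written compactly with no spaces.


Compute (w+4) * 7.
Ordinal * is associative and left-distributive over +, but NOT commutative; for finite n>1, n*w = w but w*n stays w*n.
(w+4) * 7 = (w+4) repeated 7 times. Each intermediate +4 is absorbed by the following w; only the last survives: w*7+4.
Result = w*7+4

w*7+4


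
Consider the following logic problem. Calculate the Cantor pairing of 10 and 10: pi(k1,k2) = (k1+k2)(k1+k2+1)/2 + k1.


k1 + k2 = 20
(k1+k2)(k1+k2+1)/2 = 20 * 21 / 2 = 210
pi = 210 + 10 = 220

220


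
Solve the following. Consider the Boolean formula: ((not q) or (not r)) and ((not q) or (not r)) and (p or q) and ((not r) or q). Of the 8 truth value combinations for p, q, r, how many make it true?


Evaluate all 8 assignments for p, q, r:
p=0, q=0, r=0: 0
p=0, q=0, r=1: 0
p=0, q=1, r=0: 1
p=0, q=1, r=1: 0
p=1, q=0, r=0: 1
p=1, q=0, r=1: 0
p=1, q=1, r=0: 1
p=1, q=1, r=1: 0
Satisfying count = 3

3


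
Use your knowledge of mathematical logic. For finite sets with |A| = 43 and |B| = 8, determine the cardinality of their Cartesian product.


The Cartesian product A x B contains all ordered pairs (a, b).
|A x B| = |A| * |B| = 43 * 8 = 344

344


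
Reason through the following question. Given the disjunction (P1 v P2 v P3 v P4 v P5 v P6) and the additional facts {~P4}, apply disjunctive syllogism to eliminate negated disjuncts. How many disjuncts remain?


Original disjuncts (6): P1, P2, P3, P4, P5, P6
Negated (eliminate): ~P4
Remaining disjuncts: P1, P2, P3, P5, P6
Count = 6 - 1 = 5

5


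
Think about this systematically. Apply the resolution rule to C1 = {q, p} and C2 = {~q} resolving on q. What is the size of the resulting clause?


Remove q from C1 and ~q from C2.
C1 remainder: {p}
C2 remainder: {}
Union (resolvent): {p}
Resolvent has 1 literal(s).

1


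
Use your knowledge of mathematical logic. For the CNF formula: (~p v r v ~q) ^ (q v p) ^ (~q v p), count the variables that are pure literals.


Check each variable for pure literal status:
p: mixed (not pure)
q: mixed (not pure)
r: pure positive
Pure literal count = 1

1


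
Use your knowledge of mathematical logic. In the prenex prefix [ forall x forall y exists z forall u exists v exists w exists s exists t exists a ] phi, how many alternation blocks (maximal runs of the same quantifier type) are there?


Quantifier-type sequence: A A E A E E E E E  (A=forall, E=exists)
Group into maximal same-type runs:
  Ax2 | Ex1 | Ax1 | Ex5
Number of blocks = 4

4


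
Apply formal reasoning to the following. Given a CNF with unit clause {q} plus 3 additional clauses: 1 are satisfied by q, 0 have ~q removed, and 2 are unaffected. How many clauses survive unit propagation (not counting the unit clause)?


Satisfied (removed): 1
Shortened (remain): 0
Unchanged (remain): 2
Remaining = 0 + 2 = 2

2


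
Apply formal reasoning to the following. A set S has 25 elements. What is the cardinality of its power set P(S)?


The power set of a set with n elements has 2^n elements.
|P(S)| = 2^25 = 33554432

33554432


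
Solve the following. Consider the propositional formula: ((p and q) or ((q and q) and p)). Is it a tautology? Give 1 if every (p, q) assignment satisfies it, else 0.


Check all 4 assignments:
p=0, q=0: 0
p=0, q=1: 0
p=1, q=0: 0
p=1, q=1: 1
Satisfying count = 1/4.
Tautology iff count = 4: no.

0


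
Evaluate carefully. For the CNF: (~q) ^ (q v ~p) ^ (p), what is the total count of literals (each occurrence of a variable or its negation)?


Counting literals in each clause:
Clause 1: 1 literal(s)
Clause 2: 2 literal(s)
Clause 3: 1 literal(s)
Total = 4

4


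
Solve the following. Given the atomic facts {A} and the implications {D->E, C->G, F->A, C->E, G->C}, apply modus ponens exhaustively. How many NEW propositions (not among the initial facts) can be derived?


Initial facts: {A}
Apply modus ponens to closure:
  (no implication fires)
Final known: {A}
New propositions: {(none)}
Count = 0

0


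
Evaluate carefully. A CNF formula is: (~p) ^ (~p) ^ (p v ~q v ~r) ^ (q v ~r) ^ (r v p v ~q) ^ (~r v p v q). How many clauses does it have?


A CNF formula is a conjunction of clauses.
Clauses are separated by ^.
Counting the conjuncts: 6 clauses.

6


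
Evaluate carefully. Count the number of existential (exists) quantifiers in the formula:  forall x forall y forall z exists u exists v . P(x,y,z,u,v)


Quantifier prefix: forall x forall y forall z exists u exists v
Mark each quantifier type:
  U U U E E
Universal count = 3, Existential count = 2
Asked for existential (exists) quantifiers: 2

2


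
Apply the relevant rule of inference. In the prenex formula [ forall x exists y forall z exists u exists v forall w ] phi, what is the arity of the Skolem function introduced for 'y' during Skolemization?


Quantifier prefix: forall x exists y forall z exists u exists v forall w
'y' is existentially quantified at position 2.
Universal variables preceding it: x
Skolem function arity = 1

1


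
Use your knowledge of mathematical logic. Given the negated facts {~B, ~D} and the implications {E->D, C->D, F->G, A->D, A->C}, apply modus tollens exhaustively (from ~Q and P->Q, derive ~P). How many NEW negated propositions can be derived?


Initial negated facts: {~B, ~D}
Apply modus tollens to closure:
  ~D and E->D  =>  ~E
  ~D and C->D  =>  ~C
  ~D and A->D  =>  ~A
Final negated: {~A, ~B, ~C, ~D, ~E}
New negations: {~A, ~C, ~E}
Count = 3

3


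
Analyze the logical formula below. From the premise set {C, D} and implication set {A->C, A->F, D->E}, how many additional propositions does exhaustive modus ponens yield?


Initial facts: {C, D}
Apply modus ponens to closure:
  D and D->E  =>  E
Final known: {C, D, E}
New propositions: {E}
Count = 1

1


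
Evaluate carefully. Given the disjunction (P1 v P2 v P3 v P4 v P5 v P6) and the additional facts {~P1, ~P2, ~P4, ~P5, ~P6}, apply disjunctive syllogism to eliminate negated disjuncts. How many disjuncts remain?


Original disjuncts (6): P1, P2, P3, P4, P5, P6
Negated (eliminate): ~P1, ~P2, ~P4, ~P5, ~P6
Remaining disjuncts: P3
Count = 6 - 5 = 1

1


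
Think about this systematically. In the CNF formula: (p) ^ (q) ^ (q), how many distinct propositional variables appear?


Identify each variable that appears in the formula.
Variables found: p, q
Count = 2

2


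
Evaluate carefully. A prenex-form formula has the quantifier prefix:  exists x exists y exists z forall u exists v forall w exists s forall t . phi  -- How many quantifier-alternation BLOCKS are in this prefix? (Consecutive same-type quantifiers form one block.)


Quantifier-type sequence: E E E A E A E A  (A=forall, E=exists)
Group into maximal same-type runs:
  Ex3 | Ax1 | Ex1 | Ax1 | Ex1 | Ax1
Number of blocks = 6

6


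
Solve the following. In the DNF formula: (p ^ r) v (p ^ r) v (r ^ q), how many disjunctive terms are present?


A DNF formula is a disjunction of terms (conjunctions).
Terms are separated by v.
Counting the disjuncts: 3 terms.

3


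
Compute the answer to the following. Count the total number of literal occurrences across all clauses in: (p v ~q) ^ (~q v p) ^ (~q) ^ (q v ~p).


Counting literals in each clause:
Clause 1: 2 literal(s)
Clause 2: 2 literal(s)
Clause 3: 1 literal(s)
Clause 4: 2 literal(s)
Total = 7

7


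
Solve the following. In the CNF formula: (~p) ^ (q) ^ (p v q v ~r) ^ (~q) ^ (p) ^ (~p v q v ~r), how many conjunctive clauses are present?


A CNF formula is a conjunction of clauses.
Clauses are separated by ^.
Counting the conjuncts: 6 clauses.

6


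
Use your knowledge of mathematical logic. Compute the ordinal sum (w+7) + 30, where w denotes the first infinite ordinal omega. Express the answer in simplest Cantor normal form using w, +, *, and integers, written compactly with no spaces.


Compute (w+7) + 30.
Ordinal + is associative but NOT commutative; for finite n>0, n + w = w but w + n stays w+n.
By associativity: (w+7) + 30 = w + (7+30) = w+37.
Result = w+37

w+37


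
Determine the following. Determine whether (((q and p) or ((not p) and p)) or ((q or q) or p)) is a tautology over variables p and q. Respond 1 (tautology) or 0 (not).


Check all 4 assignments:
p=0, q=0: 0
p=0, q=1: 1
p=1, q=0: 1
p=1, q=1: 1
Satisfying count = 3/4.
Tautology iff count = 4: no.

0


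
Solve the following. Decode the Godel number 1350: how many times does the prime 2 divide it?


Factorize 1350 by dividing by 2 repeatedly.
Division steps: 2 divides 1350 exactly 1 time(s).
Exponent of 2 = 1

1


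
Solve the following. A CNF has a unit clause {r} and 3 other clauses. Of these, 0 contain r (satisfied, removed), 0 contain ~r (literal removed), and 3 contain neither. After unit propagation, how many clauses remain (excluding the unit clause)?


Satisfied (removed): 0
Shortened (remain): 0
Unchanged (remain): 3
Remaining = 0 + 3 = 3

3


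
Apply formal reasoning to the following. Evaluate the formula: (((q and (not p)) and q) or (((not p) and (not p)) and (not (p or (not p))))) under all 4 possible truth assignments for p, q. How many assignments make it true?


Check all 4 assignments:
p=0, q=0: 0
p=0, q=1: 1
p=1, q=0: 0
p=1, q=1: 0
Count of True = 1

1


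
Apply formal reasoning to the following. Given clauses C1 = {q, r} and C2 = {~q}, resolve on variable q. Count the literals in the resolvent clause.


Remove q from C1 and ~q from C2.
C1 remainder: {r}
C2 remainder: {}
Union (resolvent): {r}
Resolvent has 1 literal(s).

1


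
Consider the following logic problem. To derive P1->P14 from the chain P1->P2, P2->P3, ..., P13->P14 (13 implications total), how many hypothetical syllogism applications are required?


With 13 implications in a chain connecting 14 propositions:
P1->P2, P2->P3, ..., P13->P14
Steps needed = (number of implications) - 1 = 13 - 1 = 12

12


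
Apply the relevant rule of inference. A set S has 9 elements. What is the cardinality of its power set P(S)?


The power set of a set with n elements has 2^n elements.
|P(S)| = 2^9 = 512

512


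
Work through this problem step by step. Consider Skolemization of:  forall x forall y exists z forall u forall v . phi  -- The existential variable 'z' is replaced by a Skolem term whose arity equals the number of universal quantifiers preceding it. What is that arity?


Quantifier prefix: forall x forall y exists z forall u forall v
'z' is existentially quantified at position 3.
Universal variables preceding it: x, y
Skolem function arity = 2

2


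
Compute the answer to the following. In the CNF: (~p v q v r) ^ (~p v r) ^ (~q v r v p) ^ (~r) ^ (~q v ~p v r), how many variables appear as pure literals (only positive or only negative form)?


Check each variable for pure literal status:
p: mixed (not pure)
q: mixed (not pure)
r: mixed (not pure)
Pure literal count = 0

0


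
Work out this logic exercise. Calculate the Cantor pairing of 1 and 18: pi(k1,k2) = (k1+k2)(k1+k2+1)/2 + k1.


k1 + k2 = 19
(k1+k2)(k1+k2+1)/2 = 19 * 20 / 2 = 190
pi = 190 + 1 = 191

191


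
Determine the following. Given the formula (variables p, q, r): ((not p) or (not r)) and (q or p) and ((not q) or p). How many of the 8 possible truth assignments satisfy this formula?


Evaluate all 8 assignments for p, q, r:
p=0, q=0, r=0: 0
p=0, q=0, r=1: 0
p=0, q=1, r=0: 0
p=0, q=1, r=1: 0
p=1, q=0, r=0: 1
p=1, q=0, r=1: 0
p=1, q=1, r=0: 1
p=1, q=1, r=1: 0
Satisfying count = 2

2


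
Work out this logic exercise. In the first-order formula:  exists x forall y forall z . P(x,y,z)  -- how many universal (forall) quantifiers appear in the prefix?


Quantifier prefix: exists x forall y forall z
Mark each quantifier type:
  E U U
Universal count = 2, Existential count = 1
Asked for universal (forall) quantifiers: 2

2


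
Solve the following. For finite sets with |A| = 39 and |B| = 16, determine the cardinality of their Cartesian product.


The Cartesian product A x B contains all ordered pairs (a, b).
|A x B| = |A| * |B| = 39 * 16 = 624

624


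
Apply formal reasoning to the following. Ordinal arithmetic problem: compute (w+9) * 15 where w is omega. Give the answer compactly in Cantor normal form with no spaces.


Compute (w+9) * 15.
Ordinal * is associative and left-distributive over +, but NOT commutative; for finite n>1, n*w = w but w*n stays w*n.
(w+9) * 15 = (w+9) repeated 15 times. Each intermediate +9 is absorbed by the following w; only the last survives: w*15+9.
Result = w*15+9

w*15+9


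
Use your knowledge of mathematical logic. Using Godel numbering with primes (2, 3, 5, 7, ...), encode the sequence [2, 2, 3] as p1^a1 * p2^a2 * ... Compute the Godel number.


Encode each element as an exponent of the corresponding prime:
  2^2 = 4
  3^2 = 9
  5^3 = 125
Product = 4 * 9 * 125 = 4500

4500


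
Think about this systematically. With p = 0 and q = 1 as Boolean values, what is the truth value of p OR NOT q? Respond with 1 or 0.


p = 0, q = 1
Operation: p OR NOT q
Evaluate: 0 OR NOT 1 = 0

0


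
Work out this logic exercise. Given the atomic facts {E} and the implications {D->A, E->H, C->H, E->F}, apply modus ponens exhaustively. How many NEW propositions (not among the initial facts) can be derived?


Initial facts: {E}
Apply modus ponens to closure:
  E and E->H  =>  H
  E and E->F  =>  F
Final known: {E, F, H}
New propositions: {F, H}
Count = 2

2


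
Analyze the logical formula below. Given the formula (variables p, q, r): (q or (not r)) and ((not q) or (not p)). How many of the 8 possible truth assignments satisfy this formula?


Evaluate all 8 assignments for p, q, r:
p=0, q=0, r=0: 1
p=0, q=0, r=1: 0
p=0, q=1, r=0: 1
p=0, q=1, r=1: 1
p=1, q=0, r=0: 1
p=1, q=0, r=1: 0
p=1, q=1, r=0: 0
p=1, q=1, r=1: 0
Satisfying count = 4

4


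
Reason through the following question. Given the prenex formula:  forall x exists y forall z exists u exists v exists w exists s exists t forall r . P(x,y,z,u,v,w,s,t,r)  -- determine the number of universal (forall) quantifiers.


Quantifier prefix: forall x exists y forall z exists u exists v exists w exists s exists t forall r
Mark each quantifier type:
  U E U E E E E E U
Universal count = 3, Existential count = 6
Asked for universal (forall) quantifiers: 3

3


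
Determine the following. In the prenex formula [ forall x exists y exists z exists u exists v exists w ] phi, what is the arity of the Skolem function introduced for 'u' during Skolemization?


Quantifier prefix: forall x exists y exists z exists u exists v exists w
'u' is existentially quantified at position 4.
Universal variables preceding it: x
Skolem function arity = 1

1


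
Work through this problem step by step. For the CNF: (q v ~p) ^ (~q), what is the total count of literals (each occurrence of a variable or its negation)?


Counting literals in each clause:
Clause 1: 2 literal(s)
Clause 2: 1 literal(s)
Total = 3

3


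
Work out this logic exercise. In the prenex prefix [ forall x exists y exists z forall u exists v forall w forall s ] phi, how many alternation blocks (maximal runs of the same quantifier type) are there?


Quantifier-type sequence: A E E A E A A  (A=forall, E=exists)
Group into maximal same-type runs:
  Ax1 | Ex2 | Ax1 | Ex1 | Ax2
Number of blocks = 5

5


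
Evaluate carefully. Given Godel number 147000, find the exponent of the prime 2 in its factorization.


Factorize 147000 by dividing by 2 repeatedly.
Division steps: 2 divides 147000 exactly 3 time(s).
Exponent of 2 = 3

3


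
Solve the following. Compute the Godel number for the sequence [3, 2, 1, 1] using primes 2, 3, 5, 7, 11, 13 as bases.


Encode each element as an exponent of the corresponding prime:
  2^3 = 8
  3^2 = 9
  5^1 = 5
  7^1 = 7
Product = 8 * 9 * 5 * 7 = 2520

2520


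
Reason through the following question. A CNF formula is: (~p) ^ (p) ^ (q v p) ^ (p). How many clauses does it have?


A CNF formula is a conjunction of clauses.
Clauses are separated by ^.
Counting the conjuncts: 4 clauses.

4


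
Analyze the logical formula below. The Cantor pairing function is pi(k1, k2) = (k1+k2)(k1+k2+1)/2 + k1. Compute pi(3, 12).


k1 + k2 = 15
(k1+k2)(k1+k2+1)/2 = 15 * 16 / 2 = 120
pi = 120 + 3 = 123

123


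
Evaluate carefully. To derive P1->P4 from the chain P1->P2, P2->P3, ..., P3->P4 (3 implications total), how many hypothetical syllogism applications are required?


With 3 implications in a chain connecting 4 propositions:
P1->P2, P2->P3, ..., P3->P4
Steps needed = (number of implications) - 1 = 3 - 1 = 2

2


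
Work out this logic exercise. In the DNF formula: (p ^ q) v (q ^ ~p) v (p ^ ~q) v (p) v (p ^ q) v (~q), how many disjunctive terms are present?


A DNF formula is a disjunction of terms (conjunctions).
Terms are separated by v.
Counting the disjuncts: 6 terms.

6


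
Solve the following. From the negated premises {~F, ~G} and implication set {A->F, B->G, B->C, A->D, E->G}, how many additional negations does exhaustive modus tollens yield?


Initial negated facts: {~F, ~G}
Apply modus tollens to closure:
  ~F and A->F  =>  ~A
  ~G and B->G  =>  ~B
  ~G and E->G  =>  ~E
Final negated: {~A, ~B, ~E, ~F, ~G}
New negations: {~A, ~B, ~E}
Count = 3

3


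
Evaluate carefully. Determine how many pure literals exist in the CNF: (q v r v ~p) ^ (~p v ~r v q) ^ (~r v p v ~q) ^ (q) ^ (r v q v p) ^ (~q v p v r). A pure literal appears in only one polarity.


Check each variable for pure literal status:
p: mixed (not pure)
q: mixed (not pure)
r: mixed (not pure)
Pure literal count = 0

0


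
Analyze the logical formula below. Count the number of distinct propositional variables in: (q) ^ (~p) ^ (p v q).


Identify each variable that appears in the formula.
Variables found: p, q
Count = 2

2


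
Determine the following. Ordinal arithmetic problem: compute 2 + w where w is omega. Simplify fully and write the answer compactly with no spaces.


Compute 2 + w.
Ordinal + is associative but NOT commutative; for finite n>0, n + w = w but w + n stays w+n.
Any finite left addend is absorbed by w on the right: 2 + w = w.
Result = w

w


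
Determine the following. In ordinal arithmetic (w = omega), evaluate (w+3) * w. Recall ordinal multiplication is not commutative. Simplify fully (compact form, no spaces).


Compute (w+3) * w.
Ordinal * is associative and left-distributive over +, but NOT commutative; for finite n>1, n*w = w but w*n stays w*n.
(w+3) * w = sup{(w+3)*k : k<w} = sup{w*k+3} = w^2 (the +3 tail is absorbed in the limit).
Result = w^2

w^2


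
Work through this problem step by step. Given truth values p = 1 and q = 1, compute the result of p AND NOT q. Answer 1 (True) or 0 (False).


p = 1, q = 1
Operation: p AND NOT q
Evaluate: 1 AND NOT 1 = 0

0


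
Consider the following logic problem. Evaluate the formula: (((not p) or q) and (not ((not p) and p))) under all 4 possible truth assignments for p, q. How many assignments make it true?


Check all 4 assignments:
p=0, q=0: 1
p=0, q=1: 1
p=1, q=0: 0
p=1, q=1: 1
Count of True = 3

3


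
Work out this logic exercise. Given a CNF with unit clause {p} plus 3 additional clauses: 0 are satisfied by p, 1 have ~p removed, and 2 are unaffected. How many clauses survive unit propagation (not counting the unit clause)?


Satisfied (removed): 0
Shortened (remain): 1
Unchanged (remain): 2
Remaining = 1 + 2 = 3

3


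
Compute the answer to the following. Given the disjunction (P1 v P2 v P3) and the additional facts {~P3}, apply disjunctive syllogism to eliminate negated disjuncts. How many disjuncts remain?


Original disjuncts (3): P1, P2, P3
Negated (eliminate): ~P3
Remaining disjuncts: P1, P2
Count = 3 - 1 = 2

2


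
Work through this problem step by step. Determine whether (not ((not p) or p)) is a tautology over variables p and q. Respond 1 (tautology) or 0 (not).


Check all 4 assignments:
p=0, q=0: 0
p=0, q=1: 0
p=1, q=0: 0
p=1, q=1: 0
Satisfying count = 0/4.
Tautology iff count = 4: no.

0
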